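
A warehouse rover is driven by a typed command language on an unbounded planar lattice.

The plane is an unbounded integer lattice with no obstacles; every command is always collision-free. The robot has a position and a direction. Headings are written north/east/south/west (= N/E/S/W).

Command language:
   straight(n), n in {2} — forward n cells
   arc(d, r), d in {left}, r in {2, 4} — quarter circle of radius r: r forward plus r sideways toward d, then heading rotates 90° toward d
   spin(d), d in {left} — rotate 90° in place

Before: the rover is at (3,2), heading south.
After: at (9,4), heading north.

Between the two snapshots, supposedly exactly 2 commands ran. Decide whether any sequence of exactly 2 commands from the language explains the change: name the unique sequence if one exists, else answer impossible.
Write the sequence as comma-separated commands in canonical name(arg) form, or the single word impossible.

arc(left, 2), arc(left, 4)

key: order matters: swapping arc(left, 2) and arc(left, 4) lands elsewhere
initial: at (3,2), heading south
step 1 (arc(left, 2)): at (5,0), heading east
step 2 (arc(left, 4)): at (9,4), heading north
no other 2-command option fits: unique.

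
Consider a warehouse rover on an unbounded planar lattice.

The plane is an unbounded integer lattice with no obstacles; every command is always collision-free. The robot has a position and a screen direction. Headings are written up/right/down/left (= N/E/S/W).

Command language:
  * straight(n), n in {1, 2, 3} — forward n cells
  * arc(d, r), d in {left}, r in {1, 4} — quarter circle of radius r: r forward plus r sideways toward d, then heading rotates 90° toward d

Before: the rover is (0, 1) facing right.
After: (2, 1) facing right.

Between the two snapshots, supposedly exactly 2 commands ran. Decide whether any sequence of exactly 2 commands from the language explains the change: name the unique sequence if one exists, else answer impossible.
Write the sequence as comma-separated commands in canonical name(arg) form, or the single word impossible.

key: still facing E at the end — nothing in the sequence rotates
t0: (0, 1) facing right
t=1 straight(1) ⇒ (1, 1) facing right
t=2 straight(1) ⇒ (2, 1) facing right
all 25 alternatives checked — unique.

straight(1), straight(1)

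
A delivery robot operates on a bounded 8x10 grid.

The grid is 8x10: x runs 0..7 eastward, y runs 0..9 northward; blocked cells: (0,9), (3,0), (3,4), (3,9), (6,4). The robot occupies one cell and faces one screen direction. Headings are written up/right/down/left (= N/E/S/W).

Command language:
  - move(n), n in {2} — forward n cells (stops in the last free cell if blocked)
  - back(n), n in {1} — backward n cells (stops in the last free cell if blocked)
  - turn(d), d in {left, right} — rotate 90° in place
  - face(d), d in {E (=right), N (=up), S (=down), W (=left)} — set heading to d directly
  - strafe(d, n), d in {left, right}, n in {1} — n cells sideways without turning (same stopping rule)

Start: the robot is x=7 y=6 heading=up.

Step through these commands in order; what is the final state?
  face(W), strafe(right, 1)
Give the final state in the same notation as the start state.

x=7 y=7 heading=left

initial: x=7 y=6 heading=up
t=1 face(W) ⇒ x=7 y=6 heading=left
t=2 strafe(right, 1) ⇒ x=7 y=7 heading=left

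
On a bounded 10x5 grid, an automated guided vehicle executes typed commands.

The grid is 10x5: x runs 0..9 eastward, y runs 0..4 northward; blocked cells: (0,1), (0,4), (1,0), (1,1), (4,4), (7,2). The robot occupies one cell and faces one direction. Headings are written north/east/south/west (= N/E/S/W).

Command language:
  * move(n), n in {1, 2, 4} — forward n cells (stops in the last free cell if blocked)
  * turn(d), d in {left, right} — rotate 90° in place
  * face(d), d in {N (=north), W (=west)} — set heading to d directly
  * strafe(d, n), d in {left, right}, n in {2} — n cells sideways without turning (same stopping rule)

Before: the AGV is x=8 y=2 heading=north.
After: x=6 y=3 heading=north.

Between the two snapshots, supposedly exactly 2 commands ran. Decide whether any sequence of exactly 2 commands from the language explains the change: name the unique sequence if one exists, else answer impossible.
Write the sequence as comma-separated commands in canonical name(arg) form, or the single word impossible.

key: still facing N at the end — nothing in the sequence rotates
t0: x=8 y=2 heading=north
[1] after move(1): x=8 y=3 heading=north
[2] after strafe(left, 2): x=6 y=3 heading=north
no rival 2-sequence matches.

move(1), strafe(left, 2)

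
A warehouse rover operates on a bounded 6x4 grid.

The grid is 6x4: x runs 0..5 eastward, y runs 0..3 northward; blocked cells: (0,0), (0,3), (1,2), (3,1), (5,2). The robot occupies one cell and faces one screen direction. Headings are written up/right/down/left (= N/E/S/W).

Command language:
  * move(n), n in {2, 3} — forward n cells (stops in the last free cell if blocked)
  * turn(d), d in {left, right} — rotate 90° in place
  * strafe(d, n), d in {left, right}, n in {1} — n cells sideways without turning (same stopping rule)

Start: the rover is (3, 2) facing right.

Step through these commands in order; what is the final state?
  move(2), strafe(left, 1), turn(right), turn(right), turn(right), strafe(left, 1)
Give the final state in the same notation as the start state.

begin: (3, 2) facing right
t=1 move(2) ⇒ (4, 2) facing right
t=2 strafe(left, 1) ⇒ (4, 3) facing right
t=3 turn(right) ⇒ (4, 3) facing down
t=4 turn(right) ⇒ (4, 3) facing left
t=5 turn(right) ⇒ (4, 3) facing up
t=6 strafe(left, 1) ⇒ (3, 3) facing up

(3, 3) facing up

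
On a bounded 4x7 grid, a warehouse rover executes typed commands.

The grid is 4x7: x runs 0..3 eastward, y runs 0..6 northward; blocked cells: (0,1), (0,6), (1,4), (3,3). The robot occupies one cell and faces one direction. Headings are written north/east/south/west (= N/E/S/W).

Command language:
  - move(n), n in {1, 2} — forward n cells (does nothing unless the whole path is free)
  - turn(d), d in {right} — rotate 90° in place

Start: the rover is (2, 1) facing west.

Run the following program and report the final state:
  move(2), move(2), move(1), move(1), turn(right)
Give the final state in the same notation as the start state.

(1, 1) facing north

t0: (2, 1) facing west
t=1 move(2) ⇒ (2, 1) facing west
t=2 move(2) ⇒ (2, 1) facing west
t=3 move(1) ⇒ (1, 1) facing west
t=4 move(1) ⇒ (1, 1) facing west
t=5 turn(right) ⇒ (1, 1) facing north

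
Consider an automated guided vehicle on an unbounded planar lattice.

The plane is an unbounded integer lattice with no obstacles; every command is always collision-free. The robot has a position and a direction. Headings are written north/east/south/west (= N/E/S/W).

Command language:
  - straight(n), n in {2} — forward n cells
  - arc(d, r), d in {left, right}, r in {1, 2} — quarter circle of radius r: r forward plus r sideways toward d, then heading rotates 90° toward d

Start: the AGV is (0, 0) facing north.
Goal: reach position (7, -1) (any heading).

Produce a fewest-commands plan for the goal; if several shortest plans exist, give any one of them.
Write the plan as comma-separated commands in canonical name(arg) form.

arc(right, 1), arc(right, 2), arc(left, 2), arc(left, 2)

from: (0, 0) facing north
step 1 (arc(right, 1)): (1, 1) facing east
step 2 (arc(right, 2)): (3, -1) facing south
step 3 (arc(left, 2)): (5, -3) facing east
step 4 (arc(left, 2)): (7, -1) facing north
no 3-step plan works, so 4 is optimal.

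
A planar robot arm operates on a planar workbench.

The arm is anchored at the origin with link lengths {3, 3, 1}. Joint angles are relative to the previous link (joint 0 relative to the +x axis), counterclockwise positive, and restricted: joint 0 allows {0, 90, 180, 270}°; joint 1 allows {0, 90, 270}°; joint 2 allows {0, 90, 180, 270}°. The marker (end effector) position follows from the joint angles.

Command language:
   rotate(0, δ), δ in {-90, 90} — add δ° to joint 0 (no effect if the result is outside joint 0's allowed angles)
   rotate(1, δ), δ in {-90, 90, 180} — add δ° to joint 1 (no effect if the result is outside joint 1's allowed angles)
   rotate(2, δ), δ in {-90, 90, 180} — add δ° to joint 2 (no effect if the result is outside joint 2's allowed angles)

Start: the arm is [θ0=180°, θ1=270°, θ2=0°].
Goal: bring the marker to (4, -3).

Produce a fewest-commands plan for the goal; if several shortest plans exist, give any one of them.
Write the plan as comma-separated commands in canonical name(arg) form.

rotate(1, 180), rotate(0, 90)

begin: [θ0=180°, θ1=270°, θ2=0°]
[1] after rotate(1, 180): [θ0=180°, θ1=90°, θ2=0°]
[2] after rotate(0, 90): [θ0=270°, θ1=90°, θ2=0°]
shorter routes all fall short; 2 is best.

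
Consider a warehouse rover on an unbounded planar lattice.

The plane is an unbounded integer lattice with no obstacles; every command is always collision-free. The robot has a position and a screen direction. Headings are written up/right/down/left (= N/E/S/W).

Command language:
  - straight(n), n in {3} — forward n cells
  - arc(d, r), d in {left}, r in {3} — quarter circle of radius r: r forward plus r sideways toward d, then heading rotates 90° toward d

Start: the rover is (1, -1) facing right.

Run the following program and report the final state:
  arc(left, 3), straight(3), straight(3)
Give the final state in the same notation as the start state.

(4, 8) facing up

start: (1, -1) facing right
[1] after arc(left, 3): (4, 2) facing up
[2] after straight(3): (4, 5) facing up
[3] after straight(3): (4, 8) facing up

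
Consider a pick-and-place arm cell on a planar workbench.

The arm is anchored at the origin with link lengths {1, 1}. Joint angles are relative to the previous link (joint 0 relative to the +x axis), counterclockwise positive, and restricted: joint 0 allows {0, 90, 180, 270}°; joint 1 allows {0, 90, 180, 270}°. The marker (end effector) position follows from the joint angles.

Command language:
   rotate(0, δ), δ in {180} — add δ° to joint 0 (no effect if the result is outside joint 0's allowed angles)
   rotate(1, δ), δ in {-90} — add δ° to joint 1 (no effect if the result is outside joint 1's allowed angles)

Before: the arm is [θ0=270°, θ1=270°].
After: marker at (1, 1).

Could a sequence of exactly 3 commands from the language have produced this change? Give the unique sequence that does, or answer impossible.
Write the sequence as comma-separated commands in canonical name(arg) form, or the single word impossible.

rotate(0, 180), rotate(0, 180), rotate(0, 180)

start: [θ0=270°, θ1=270°]
t=1 rotate(0, 180) ⇒ [θ0=90°, θ1=270°]
t=2 rotate(0, 180) ⇒ [θ0=270°, θ1=270°]
t=3 rotate(0, 180) ⇒ [θ0=90°, θ1=270°]
uniquely the one of 8 3-step routes that fits.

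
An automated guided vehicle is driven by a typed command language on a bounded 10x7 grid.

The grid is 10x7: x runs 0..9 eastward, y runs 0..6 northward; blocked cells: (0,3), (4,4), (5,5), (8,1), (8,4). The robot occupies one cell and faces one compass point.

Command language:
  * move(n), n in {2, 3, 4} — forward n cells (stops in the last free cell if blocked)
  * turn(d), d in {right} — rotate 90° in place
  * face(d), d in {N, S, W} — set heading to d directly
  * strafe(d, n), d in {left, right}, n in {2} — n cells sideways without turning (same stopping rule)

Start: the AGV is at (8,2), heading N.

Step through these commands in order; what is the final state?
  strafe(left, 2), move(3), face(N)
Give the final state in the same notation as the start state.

initial: at (8,2), heading N
1. strafe(left, 2) → at (6,2), heading N
2. move(3) → at (6,5), heading N
3. face(N) → at (6,5), heading N

at (6,5), heading N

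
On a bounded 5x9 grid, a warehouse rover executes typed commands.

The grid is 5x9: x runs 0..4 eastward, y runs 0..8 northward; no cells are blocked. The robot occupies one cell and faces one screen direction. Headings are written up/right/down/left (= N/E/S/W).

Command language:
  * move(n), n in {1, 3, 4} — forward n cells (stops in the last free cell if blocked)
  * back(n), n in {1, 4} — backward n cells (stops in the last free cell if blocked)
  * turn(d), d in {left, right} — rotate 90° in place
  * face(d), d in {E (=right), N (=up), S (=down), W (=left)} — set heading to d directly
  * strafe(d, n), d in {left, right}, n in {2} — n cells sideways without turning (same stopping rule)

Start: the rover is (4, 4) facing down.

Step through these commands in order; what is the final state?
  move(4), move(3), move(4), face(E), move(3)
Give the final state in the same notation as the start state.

start: (4, 4) facing down
t=1 move(4) ⇒ (4, 0) facing down
t=2 move(3) ⇒ (4, 0) facing down
t=3 move(4) ⇒ (4, 0) facing down
t=4 face(E) ⇒ (4, 0) facing right
t=5 move(3) ⇒ (4, 0) facing right

(4, 0) facing right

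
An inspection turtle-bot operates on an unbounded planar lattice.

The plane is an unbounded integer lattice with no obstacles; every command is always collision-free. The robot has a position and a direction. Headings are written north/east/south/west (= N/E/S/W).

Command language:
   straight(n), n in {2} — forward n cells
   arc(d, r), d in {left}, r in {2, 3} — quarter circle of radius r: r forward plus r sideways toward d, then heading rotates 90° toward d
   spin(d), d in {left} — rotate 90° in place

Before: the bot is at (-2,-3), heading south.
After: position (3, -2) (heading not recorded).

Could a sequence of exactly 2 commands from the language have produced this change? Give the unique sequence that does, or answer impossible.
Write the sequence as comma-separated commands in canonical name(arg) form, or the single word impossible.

key: order matters: swapping arc(left, 2) and arc(left, 3) lands elsewhere
initial: at (-2,-3), heading south
1. arc(left, 2) → at (0,-5), heading east
2. arc(left, 3) → at (3,-2), heading north
uniquely the one of 16 2-step routes that fits.

arc(left, 2), arc(left, 3)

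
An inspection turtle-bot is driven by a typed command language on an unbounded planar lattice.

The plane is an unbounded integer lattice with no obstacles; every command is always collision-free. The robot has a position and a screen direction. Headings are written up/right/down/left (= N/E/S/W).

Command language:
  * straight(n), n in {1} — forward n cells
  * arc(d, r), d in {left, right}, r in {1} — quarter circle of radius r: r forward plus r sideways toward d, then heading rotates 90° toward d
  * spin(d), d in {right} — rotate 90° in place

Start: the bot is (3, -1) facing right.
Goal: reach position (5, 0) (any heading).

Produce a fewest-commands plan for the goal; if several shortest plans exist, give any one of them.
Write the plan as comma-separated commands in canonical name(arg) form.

from: (3, -1) facing right
1. straight(1) → (4, -1) facing right
2. arc(left, 1) → (5, 0) facing up
no 1-step plan works, so 2 is optimal.

straight(1), arc(left, 1)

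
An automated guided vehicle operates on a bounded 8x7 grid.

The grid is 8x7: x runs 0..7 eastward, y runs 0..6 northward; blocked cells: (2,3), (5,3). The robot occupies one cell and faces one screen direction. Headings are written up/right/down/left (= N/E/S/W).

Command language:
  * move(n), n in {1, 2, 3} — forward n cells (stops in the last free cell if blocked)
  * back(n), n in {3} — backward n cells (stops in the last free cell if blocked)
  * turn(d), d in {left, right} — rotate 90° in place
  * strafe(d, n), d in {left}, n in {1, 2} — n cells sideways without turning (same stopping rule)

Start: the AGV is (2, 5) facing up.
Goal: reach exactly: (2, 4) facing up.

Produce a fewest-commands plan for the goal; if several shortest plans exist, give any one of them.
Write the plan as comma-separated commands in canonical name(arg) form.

back(3)

t0: (2, 5) facing up
1. back(3) → (2, 4) facing up
nothing shorter than 1 reaches the goal.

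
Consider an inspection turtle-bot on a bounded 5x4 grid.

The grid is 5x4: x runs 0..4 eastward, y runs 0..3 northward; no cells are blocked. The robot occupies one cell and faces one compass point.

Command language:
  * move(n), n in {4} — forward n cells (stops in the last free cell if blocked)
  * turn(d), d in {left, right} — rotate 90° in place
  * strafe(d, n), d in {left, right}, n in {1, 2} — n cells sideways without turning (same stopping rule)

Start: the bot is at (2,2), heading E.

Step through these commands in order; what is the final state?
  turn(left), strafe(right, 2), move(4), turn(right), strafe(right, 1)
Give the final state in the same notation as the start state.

at (4,2), heading E

t0: at (2,2), heading E
1. turn(left) → at (2,2), heading N
2. strafe(right, 2) → at (4,2), heading N
3. move(4) → at (4,3), heading N
4. turn(right) → at (4,3), heading E
5. strafe(right, 1) → at (4,2), heading E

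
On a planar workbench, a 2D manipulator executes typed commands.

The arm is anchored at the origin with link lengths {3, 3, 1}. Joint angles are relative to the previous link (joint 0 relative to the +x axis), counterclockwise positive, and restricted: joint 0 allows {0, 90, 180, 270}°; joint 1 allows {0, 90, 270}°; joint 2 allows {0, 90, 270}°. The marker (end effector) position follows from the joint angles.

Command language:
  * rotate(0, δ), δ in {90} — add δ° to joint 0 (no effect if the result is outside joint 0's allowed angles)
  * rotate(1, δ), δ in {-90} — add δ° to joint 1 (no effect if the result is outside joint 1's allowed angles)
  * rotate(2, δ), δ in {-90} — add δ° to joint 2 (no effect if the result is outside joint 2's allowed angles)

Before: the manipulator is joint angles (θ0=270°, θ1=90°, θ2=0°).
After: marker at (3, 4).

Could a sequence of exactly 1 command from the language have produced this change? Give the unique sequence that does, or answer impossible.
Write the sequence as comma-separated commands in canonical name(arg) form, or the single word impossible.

rotate(0, 90)

start: joint angles (θ0=270°, θ1=90°, θ2=0°)
step 1 (rotate(0, 90)): joint angles (θ0=0°, θ1=90°, θ2=0°)
uniquely the one of 3 1-step routes that fits.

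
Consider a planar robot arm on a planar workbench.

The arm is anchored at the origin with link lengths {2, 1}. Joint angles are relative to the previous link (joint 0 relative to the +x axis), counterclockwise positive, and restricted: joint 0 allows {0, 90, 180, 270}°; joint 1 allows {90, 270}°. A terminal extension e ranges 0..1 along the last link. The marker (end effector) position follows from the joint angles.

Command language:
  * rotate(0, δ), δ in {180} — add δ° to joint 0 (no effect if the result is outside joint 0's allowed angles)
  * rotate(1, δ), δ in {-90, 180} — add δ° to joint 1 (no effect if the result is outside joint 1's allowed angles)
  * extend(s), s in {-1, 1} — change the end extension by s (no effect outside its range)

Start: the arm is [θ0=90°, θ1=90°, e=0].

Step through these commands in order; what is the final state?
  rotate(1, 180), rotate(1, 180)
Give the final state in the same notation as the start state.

[θ0=90°, θ1=90°, e=0]

begin: [θ0=90°, θ1=90°, e=0]
[1] after rotate(1, 180): [θ0=90°, θ1=270°, e=0]
[2] after rotate(1, 180): [θ0=90°, θ1=90°, e=0]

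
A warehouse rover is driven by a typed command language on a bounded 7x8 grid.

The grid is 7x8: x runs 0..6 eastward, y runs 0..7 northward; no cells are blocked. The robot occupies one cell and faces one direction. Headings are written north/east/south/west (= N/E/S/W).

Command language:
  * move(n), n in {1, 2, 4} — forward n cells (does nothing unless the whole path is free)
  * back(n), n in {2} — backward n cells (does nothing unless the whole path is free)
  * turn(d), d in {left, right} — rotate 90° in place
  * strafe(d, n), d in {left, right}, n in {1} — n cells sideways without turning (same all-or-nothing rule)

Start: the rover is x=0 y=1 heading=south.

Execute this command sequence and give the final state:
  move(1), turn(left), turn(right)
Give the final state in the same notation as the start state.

begin: x=0 y=1 heading=south
[1] after move(1): x=0 y=0 heading=south
[2] after turn(left): x=0 y=0 heading=east
[3] after turn(right): x=0 y=0 heading=south

x=0 y=0 heading=south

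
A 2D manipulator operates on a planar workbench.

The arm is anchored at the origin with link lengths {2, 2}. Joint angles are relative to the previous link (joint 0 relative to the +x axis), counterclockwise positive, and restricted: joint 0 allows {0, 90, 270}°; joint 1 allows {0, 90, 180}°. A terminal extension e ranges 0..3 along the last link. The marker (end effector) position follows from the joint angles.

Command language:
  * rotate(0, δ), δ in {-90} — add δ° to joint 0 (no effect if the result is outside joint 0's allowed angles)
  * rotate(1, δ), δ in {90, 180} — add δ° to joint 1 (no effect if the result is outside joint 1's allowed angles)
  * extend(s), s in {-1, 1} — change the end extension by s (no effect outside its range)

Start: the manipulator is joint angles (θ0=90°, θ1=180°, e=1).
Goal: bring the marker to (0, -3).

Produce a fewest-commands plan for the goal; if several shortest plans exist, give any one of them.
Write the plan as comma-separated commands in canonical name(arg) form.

begin: joint angles (θ0=90°, θ1=180°, e=1)
[1] after extend(1): joint angles (θ0=90°, θ1=180°, e=2)
[2] after extend(1): joint angles (θ0=90°, θ1=180°, e=3)
minimal: 2 command(s), checked below 2.

extend(1), extend(1)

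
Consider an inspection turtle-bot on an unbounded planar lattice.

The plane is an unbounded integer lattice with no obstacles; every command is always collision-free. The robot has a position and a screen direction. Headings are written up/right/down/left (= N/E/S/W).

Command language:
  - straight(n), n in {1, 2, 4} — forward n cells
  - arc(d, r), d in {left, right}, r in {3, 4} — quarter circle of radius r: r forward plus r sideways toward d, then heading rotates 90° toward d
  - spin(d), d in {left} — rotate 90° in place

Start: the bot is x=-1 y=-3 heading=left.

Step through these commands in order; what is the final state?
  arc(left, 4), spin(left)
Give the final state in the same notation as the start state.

x=-5 y=-7 heading=right

t0: x=-1 y=-3 heading=left
t=1 arc(left, 4) ⇒ x=-5 y=-7 heading=down
t=2 spin(left) ⇒ x=-5 y=-7 heading=right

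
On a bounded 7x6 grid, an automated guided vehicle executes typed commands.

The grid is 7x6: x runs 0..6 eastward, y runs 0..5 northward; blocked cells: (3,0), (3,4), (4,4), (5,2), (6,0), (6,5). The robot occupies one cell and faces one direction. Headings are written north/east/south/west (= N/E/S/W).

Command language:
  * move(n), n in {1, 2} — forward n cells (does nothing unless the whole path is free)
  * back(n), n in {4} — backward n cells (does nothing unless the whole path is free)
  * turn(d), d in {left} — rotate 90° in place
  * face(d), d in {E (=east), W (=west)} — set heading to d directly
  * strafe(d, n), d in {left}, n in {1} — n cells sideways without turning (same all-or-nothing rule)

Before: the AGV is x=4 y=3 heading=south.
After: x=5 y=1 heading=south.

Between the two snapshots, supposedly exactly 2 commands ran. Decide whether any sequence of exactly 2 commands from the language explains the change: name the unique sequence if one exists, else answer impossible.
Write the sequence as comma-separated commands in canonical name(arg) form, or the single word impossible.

key: still facing S at the end — nothing in the sequence rotates
initial: x=4 y=3 heading=south
step 1 (move(2)): x=4 y=1 heading=south
step 2 (strafe(left, 1)): x=5 y=1 heading=south
all 49 alternatives checked — unique.

move(2), strafe(left, 1)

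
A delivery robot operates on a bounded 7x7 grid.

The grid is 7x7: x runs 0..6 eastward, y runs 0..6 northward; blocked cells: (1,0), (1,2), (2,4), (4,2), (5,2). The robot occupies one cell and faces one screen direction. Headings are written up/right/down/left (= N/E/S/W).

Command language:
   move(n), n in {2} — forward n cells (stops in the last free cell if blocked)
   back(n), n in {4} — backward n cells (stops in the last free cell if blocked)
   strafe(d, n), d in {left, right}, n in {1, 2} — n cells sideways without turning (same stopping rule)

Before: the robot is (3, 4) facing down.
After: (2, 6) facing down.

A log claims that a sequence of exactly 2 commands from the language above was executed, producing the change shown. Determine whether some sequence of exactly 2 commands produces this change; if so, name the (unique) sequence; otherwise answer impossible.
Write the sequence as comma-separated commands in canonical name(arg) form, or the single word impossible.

back(4), strafe(right, 1)

key: running strafe(right, 1) before back(4) would end elsewhere — order is forced
start: (3, 4) facing down
t=1 back(4) ⇒ (3, 6) facing down
t=2 strafe(right, 1) ⇒ (2, 6) facing down
all 36 alternatives checked — unique.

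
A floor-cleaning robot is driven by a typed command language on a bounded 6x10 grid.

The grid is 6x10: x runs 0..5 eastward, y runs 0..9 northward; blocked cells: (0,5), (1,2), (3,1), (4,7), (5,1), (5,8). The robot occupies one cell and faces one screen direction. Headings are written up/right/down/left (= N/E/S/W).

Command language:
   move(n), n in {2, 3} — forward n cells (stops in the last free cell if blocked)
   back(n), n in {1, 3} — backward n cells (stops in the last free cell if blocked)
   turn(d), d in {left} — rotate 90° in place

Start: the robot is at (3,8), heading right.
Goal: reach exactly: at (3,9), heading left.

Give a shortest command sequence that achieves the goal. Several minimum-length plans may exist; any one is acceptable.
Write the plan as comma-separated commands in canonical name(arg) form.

initial: at (3,8), heading right
t=1 turn(left) ⇒ at (3,8), heading up
t=2 move(3) ⇒ at (3,9), heading up
t=3 turn(left) ⇒ at (3,9), heading left
shorter routes all fall short; 3 is best.

turn(left), move(3), turn(left)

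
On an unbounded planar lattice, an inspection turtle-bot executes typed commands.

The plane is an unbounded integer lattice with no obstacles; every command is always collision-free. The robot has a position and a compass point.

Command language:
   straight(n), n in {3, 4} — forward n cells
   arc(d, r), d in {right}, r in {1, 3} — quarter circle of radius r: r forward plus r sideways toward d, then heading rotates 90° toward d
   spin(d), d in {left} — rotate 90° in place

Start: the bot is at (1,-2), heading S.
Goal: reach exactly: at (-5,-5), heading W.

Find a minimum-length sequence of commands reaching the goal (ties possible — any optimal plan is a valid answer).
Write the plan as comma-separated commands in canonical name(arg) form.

arc(right, 3), straight(3)

begin: at (1,-2), heading S
[1] after arc(right, 3): at (-2,-5), heading W
[2] after straight(3): at (-5,-5), heading W
shorter routes all fall short; 2 is best.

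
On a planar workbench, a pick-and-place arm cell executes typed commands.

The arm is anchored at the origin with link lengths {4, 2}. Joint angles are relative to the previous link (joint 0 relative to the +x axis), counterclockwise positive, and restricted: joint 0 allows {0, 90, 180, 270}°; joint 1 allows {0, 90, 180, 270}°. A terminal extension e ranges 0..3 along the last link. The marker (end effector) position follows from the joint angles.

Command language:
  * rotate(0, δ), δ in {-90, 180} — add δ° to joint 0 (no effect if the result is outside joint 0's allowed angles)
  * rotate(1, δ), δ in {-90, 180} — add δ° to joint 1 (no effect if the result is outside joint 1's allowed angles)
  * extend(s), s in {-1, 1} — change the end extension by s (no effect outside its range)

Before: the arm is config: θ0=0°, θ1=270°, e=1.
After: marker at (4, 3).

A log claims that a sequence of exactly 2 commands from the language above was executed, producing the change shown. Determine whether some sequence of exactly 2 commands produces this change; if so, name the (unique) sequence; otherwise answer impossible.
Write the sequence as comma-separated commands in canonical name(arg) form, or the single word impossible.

rotate(1, -90), rotate(1, -90)

start: config: θ0=0°, θ1=270°, e=1
[1] after rotate(1, -90): config: θ0=0°, θ1=180°, e=1
[2] after rotate(1, -90): config: θ0=0°, θ1=90°, e=1
no other 2-command option fits: unique.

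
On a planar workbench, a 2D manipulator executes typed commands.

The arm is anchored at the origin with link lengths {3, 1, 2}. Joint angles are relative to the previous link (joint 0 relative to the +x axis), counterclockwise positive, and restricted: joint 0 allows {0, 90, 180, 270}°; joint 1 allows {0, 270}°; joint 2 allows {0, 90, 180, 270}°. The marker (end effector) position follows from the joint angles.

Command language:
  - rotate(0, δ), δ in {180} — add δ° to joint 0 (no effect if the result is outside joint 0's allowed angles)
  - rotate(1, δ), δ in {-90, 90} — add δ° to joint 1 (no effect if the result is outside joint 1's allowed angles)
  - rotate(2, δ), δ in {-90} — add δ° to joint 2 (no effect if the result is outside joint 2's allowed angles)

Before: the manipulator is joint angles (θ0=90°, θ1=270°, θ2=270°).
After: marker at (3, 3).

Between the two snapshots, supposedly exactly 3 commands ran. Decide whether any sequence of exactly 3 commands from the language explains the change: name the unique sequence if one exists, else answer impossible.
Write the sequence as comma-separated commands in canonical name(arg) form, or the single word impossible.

initial: joint angles (θ0=90°, θ1=270°, θ2=270°)
step 1 (rotate(2, -90)): joint angles (θ0=90°, θ1=270°, θ2=180°)
step 2 (rotate(2, -90)): joint angles (θ0=90°, θ1=270°, θ2=90°)
step 3 (rotate(2, -90)): joint angles (θ0=90°, θ1=270°, θ2=0°)
all 64 alternatives checked — unique.

rotate(2, -90), rotate(2, -90), rotate(2, -90)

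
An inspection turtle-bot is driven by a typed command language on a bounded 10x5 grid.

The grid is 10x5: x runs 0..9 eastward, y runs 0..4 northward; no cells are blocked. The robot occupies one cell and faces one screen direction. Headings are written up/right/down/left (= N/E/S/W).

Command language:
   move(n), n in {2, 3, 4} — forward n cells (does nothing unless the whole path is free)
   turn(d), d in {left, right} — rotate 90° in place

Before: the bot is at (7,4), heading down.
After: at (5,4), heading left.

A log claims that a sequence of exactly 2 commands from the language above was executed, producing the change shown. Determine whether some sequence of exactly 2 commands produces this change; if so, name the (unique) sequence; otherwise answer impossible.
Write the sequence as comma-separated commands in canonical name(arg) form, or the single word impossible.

key: running move(2) before turn(right) would end elsewhere — order is forced
t0: at (7,4), heading down
step 1 (turn(right)): at (7,4), heading left
step 2 (move(2)): at (5,4), heading left
all 25 alternatives checked — unique.

turn(right), move(2)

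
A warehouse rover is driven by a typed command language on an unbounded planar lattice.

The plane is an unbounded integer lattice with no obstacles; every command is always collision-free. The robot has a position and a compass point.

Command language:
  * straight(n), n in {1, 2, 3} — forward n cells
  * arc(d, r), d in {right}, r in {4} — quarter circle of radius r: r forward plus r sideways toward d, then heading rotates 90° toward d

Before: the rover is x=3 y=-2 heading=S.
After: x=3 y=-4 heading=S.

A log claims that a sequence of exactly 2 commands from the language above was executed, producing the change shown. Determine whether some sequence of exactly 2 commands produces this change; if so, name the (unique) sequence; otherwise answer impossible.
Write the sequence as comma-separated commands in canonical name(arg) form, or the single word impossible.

key: still facing S at the end — nothing in the sequence rotates
initial: x=3 y=-2 heading=S
step 1 (straight(1)): x=3 y=-3 heading=S
step 2 (straight(1)): x=3 y=-4 heading=S
no rival 2-sequence matches.

straight(1), straight(1)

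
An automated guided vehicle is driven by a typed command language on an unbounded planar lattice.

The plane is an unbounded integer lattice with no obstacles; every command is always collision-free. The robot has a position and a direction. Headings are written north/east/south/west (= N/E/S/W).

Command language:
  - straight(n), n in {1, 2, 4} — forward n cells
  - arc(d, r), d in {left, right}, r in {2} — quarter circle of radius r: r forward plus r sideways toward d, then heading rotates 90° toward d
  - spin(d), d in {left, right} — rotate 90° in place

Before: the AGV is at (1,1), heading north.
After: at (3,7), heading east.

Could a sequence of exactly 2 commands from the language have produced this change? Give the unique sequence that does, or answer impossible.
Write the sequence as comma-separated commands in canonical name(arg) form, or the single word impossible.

straight(4), arc(right, 2)

key: position moved to (3,7) AND the heading swung to E — translation plus rotation needed
t0: at (1,1), heading north
t=1 straight(4) ⇒ at (1,5), heading north
t=2 arc(right, 2) ⇒ at (3,7), heading east
no other 2-command option fits: unique.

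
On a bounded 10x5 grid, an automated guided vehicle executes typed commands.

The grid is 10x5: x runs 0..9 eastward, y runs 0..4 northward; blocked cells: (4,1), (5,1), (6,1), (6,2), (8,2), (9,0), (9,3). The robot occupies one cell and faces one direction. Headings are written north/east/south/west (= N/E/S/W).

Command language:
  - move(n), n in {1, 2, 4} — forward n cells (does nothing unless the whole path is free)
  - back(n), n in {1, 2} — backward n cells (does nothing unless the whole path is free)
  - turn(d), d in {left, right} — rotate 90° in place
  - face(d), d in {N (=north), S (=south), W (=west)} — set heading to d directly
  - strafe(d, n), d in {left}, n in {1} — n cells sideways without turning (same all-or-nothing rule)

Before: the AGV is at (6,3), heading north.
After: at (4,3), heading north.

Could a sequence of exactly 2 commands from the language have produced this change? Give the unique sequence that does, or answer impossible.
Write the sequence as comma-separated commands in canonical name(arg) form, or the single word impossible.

strafe(left, 1), strafe(left, 1)

key: heading stays N — no command in the sequence turns
t0: at (6,3), heading north
step 1 (strafe(left, 1)): at (5,3), heading north
step 2 (strafe(left, 1)): at (4,3), heading north
no other 2-command option fits: unique.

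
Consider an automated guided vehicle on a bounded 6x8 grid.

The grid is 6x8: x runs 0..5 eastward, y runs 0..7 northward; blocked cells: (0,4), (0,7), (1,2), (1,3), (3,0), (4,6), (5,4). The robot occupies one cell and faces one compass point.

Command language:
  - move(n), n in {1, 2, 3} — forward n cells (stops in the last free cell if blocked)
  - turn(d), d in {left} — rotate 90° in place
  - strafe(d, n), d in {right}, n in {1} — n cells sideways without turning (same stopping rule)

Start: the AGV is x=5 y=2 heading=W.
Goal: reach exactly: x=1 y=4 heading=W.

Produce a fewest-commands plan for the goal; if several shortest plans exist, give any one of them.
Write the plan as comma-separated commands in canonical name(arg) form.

move(3), strafe(right, 1), strafe(right, 1), move(3)

from: x=5 y=2 heading=W
t=1 move(3) ⇒ x=2 y=2 heading=W
t=2 strafe(right, 1) ⇒ x=2 y=3 heading=W
t=3 strafe(right, 1) ⇒ x=2 y=4 heading=W
t=4 move(3) ⇒ x=1 y=4 heading=W
nothing shorter than 4 reaches the goal.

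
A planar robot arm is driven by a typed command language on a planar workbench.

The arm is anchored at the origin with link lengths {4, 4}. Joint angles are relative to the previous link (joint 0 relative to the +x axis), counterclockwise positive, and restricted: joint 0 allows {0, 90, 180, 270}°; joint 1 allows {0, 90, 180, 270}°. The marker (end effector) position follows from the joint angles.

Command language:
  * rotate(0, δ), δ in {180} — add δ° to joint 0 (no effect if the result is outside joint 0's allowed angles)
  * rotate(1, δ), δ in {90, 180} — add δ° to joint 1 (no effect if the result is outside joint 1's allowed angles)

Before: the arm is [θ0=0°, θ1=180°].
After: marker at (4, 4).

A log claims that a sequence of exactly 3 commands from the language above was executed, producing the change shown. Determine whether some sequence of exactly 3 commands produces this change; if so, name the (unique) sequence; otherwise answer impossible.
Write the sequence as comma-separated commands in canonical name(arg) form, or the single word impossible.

rotate(1, 90), rotate(1, 90), rotate(1, 90)

from: [θ0=0°, θ1=180°]
[1] after rotate(1, 90): [θ0=0°, θ1=270°]
[2] after rotate(1, 90): [θ0=0°, θ1=0°]
[3] after rotate(1, 90): [θ0=0°, θ1=90°]
uniquely the one of 27 3-step routes that fits.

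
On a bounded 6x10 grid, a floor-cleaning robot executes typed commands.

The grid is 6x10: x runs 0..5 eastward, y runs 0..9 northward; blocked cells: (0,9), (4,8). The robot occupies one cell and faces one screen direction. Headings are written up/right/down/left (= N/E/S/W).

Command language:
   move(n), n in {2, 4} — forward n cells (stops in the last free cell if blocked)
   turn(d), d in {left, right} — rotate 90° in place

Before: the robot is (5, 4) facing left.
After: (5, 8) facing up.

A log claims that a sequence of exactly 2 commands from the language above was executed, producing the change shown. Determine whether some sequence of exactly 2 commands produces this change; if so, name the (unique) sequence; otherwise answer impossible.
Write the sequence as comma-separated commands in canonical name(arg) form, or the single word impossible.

key: position moved to (5,8) AND the heading swung to N — translation plus rotation needed
from: (5, 4) facing left
[1] after turn(right): (5, 4) facing up
[2] after move(4): (5, 8) facing up
no rival 2-sequence matches.

turn(right), move(4)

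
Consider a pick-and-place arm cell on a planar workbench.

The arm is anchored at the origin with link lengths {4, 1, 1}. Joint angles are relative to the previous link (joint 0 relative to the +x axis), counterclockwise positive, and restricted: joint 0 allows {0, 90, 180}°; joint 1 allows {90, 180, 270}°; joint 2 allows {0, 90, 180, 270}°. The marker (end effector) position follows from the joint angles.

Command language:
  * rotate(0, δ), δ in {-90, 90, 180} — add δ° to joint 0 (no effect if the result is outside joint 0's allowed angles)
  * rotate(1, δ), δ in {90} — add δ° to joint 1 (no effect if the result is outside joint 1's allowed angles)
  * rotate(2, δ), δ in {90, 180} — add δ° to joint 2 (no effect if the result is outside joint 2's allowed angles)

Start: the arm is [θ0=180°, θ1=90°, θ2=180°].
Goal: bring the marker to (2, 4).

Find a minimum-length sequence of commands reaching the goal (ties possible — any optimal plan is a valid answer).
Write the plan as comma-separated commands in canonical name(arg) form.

initial: [θ0=180°, θ1=90°, θ2=180°]
t=1 rotate(2, 180) ⇒ [θ0=180°, θ1=90°, θ2=0°]
t=2 rotate(0, -90) ⇒ [θ0=90°, θ1=90°, θ2=0°]
t=3 rotate(1, 90) ⇒ [θ0=90°, θ1=180°, θ2=0°]
t=4 rotate(1, 90) ⇒ [θ0=90°, θ1=270°, θ2=0°]
no 3-step plan works, so 4 is optimal.

rotate(2, 180), rotate(0, -90), rotate(1, 90), rotate(1, 90)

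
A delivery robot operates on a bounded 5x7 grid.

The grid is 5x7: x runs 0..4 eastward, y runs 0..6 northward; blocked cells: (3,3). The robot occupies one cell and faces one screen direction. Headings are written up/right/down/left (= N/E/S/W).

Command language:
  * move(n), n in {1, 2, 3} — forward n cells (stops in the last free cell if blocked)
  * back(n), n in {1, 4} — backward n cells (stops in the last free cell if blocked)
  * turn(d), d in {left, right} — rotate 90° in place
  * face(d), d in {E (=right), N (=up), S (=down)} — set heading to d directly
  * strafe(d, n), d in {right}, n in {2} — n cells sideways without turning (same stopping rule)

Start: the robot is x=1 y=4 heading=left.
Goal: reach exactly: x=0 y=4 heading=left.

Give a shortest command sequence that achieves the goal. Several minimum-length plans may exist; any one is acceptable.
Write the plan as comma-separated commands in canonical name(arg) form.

begin: x=1 y=4 heading=left
step 1 (move(3)): x=0 y=4 heading=left
no 0-step plan works, so 1 is optimal.

move(3)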